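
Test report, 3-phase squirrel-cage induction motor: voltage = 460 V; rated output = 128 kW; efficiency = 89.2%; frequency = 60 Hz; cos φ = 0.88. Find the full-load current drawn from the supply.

205 A

P_out = 128 kW = 128000 W
P_in = P_out / η = 128000 / 0.892 = 143498 W
I_L = P_in / (√3·V_L·cosφ) = 143498 / (1.732 × 460 × 0.88) = 205 A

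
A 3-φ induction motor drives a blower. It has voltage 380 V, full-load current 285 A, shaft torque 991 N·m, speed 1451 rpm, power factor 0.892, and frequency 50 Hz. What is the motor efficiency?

ω = 2π × 1451/60 = 151.9 rad/s; P_out = τω = 991 × 151.9 = 150533 W
P_in = √3·V_L·I_L·cosφ = 1.732 × 380 × 285 × 0.892 = 167317 W
η = P_out / P_in = 150533 / 167317 = 0.900 = 90.0%

90.0 %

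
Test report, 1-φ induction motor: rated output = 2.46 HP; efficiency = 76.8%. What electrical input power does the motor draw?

2.39 kW

P_out = 2.46 × 746 = 1835 W
P_in = P_out/η = 1835/0.768 = 2389 W = 2.39 kW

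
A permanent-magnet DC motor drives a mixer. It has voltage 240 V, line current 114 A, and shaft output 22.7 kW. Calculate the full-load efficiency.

83.0 %

P_out = 22.7 kW = 22700 W
P_in = V·I = 240 × 114 = 27360 W
η = P_out / P_in = 22700 / 27360 = 0.830 = 83.0%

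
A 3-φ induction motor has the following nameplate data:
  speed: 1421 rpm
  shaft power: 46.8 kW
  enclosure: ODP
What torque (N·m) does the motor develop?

ω = 2π × 1421/60 = 148.8 rad/s
τ = P/ω = 46800/148.8 = 315 N·m

315 N·m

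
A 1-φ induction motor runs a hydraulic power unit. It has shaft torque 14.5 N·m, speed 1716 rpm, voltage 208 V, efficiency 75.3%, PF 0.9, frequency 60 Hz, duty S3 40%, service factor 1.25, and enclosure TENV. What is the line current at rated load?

18.5 A

ω = 2π×1716/60 = 179.7 rad/s; P_out = τω = 14.5 × 179.7 = 2606 W
P_in = P_out / η = 2606 / 0.753 = 3461 W
I = P_in / (V·cosφ) = 3461 / (208 × 0.9) = 18.5 A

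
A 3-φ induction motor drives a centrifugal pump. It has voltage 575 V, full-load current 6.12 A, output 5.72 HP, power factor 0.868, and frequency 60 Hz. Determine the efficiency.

80.7 %

P_out = 5.72 × 746 = 4267 W
P_in = √3·V_L·I_L·cosφ = 1.732 × 575 × 6.12 × 0.868 = 5290 W
η = P_out / P_in = 4267 / 5290 = 0.807 = 80.7%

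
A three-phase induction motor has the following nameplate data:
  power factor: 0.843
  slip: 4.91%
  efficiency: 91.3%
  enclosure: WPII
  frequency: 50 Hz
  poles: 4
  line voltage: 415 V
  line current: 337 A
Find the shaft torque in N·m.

P_in = √3·V·I·cosφ = 1.732 × 415 × 337 × 0.843 = 204199 W
P_out = η·P_in = 0.913 × 204199 = 186434 W
n_s = 120×50/4 = 1500 rpm; n = 1500×(1−0.0491) = 1426 rpm
ω = 2π×1426/60 = 149.3 rad/s
τ = P_out/ω = 186434/149.3 = 1250 N·m

1250 N·m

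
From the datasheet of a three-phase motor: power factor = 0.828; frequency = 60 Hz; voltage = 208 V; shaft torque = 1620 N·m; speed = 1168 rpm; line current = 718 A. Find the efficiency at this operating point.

ω = 2π × 1168/60 = 122.3 rad/s; P_out = τω = 1620 × 122.3 = 198126 W
P_in = √3·V_L·I_L·cosφ = 1.732 × 208 × 718 × 0.828 = 214174 W
η = P_out / P_in = 198126 / 214174 = 0.925 = 92.5%

92.5 %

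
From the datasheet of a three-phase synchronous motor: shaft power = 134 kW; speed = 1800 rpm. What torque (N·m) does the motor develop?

ω = 2π × 1800/60 = 188.5 rad/s
τ = P/ω = 134000/188.5 = 711 N·m

711 N·m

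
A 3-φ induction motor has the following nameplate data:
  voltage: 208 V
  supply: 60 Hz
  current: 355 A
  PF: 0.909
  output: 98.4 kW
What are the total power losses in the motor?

P_in = √3·V·I·cosφ = 1.732×208×355×0.909 = 116253 W
P_out = 98400 W
Losses = P_in − P_out = 116253 − 98400 = 17853 W

17.9 kW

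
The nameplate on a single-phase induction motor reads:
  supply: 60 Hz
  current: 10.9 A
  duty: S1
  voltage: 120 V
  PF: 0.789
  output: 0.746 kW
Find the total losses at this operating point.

286 W

P_in = V·I·cosφ = 120×10.9×0.789 = 1032 W
P_out = 746 W
Losses = P_in − P_out = 1032 − 746 = 286 W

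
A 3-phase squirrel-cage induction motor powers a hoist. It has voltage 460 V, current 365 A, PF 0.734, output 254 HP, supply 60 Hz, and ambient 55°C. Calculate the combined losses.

24 kW

P_in = √3·V·I·cosφ = 1.732×460×365×0.734 = 213449 W
P_out = 254×746 = 189484 W
Losses = P_in − P_out = 213449 − 189484 = 23965 W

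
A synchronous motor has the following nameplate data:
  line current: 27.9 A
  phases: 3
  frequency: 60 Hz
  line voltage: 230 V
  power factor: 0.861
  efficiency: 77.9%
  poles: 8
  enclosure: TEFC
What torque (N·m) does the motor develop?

79.1 N·m

P_in = √3·V·I·cosφ = 1.732 × 230 × 27.9 × 0.861 = 9569 W
P_out = η·P_in = 0.779 × 9569 = 7454 W
n = n_s = 120×60/8 = 900 rpm (synchronous)
ω = 2π×900/60 = 94.25 rad/s
τ = P_out/ω = 7454/94.25 = 79.1 N·m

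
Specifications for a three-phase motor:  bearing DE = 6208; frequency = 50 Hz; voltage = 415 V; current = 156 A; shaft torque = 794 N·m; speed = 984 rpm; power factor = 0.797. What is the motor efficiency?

91.5 %

ω = 2π × 984/60 = 103 rad/s; P_out = τω = 794 × 103 = 81782 W
P_in = √3·V_L·I_L·cosφ = 1.732 × 415 × 156 × 0.797 = 89367 W
η = P_out / P_in = 81782 / 89367 = 0.915 = 91.5%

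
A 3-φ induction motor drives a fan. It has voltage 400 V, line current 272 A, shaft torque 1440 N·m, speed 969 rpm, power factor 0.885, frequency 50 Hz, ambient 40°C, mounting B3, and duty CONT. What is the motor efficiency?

87.6 %

ω = 2π × 969/60 = 101.5 rad/s; P_out = τω = 1440 × 101.5 = 146160 W
P_in = √3·V_L·I_L·cosφ = 1.732 × 400 × 272 × 0.885 = 166771 W
η = P_out / P_in = 146160 / 166771 = 0.876 = 87.6%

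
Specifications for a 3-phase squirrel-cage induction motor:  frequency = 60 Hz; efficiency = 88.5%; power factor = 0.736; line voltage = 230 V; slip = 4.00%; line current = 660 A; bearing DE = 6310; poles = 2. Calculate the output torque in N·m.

P_in = √3·V·I·cosφ = 1.732 × 230 × 660 × 0.736 = 193507 W
P_out = η·P_in = 0.885 × 193507 = 171254 W
n_s = 120×60/2 = 3600 rpm; n = 3600×(1−0.04) = 3456 rpm
ω = 2π×3456/60 = 361.9 rad/s
τ = P_out/ω = 171254/361.9 = 473 N·m

473 N·m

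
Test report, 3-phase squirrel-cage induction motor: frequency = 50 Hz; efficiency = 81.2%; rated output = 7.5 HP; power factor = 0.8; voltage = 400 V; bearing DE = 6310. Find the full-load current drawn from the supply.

12.4 A

P_out = 7.5 × 746 = 5595 W
P_in = P_out / η = 5595 / 0.812 = 6890 W
I_L = P_in / (√3·V_L·cosφ) = 6890 / (1.732 × 400 × 0.8) = 12.4 A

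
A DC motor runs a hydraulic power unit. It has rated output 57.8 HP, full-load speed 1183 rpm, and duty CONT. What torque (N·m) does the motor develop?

348 N·m

P_out = 57.8 × 746 = 43119 W
ω = 2π × 1183/60 = 123.9 rad/s
τ = P_out/ω = 43119/123.9 = 348 N·m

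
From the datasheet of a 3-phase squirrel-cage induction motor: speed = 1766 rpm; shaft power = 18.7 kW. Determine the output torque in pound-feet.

74.6 lb·ft

ω = 2π × 1766/60 = 184.9 rad/s
τ = P/ω = 18700/184.9 = 101.1 N·m
In lb·ft: 101.1/1.356 = 74.6 lb·ft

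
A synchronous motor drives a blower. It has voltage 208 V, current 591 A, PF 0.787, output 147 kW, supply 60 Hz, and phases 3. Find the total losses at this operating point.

P_in = √3·V·I·cosφ = 1.732×208×591×0.787 = 167561 W
P_out = 147000 W
Losses = P_in − P_out = 167561 − 147000 = 20561 W

20600 W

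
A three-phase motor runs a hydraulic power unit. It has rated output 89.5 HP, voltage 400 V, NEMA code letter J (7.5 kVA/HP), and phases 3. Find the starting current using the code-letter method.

S_LR = 7.5 × 89.5 = 671.25 kVA
I_LR = S_LR/(√3·V_L) = 671250/(1.732×400) = 969 A

969 A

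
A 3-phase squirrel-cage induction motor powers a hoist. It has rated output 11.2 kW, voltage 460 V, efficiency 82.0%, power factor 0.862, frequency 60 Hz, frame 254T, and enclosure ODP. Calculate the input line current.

19.9 A

P_out = 11.2 kW = 11200 W
P_in = P_out / η = 11200 / 0.820 = 13659 W
I_L = P_in / (√3·V_L·cosφ) = 13659 / (1.732 × 460 × 0.862) = 19.9 A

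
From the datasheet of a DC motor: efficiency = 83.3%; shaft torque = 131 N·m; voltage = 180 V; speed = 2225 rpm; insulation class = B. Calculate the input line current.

ω = 2π×2225/60 = 233 rad/s; P_out = τω = 131 × 233 = 30523 W
P_in = P_out / η = 30523 / 0.833 = 36642 W
I = P_in / V = 36642 / 180 = 204 A

204 A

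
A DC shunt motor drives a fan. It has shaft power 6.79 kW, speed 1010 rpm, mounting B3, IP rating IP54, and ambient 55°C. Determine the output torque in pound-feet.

47.3 lb·ft

ω = 2π × 1010/60 = 105.8 rad/s
τ = P/ω = 6790/105.8 = 64.18 N·m
In lb·ft: 64.18/1.356 = 47.3 lb·ft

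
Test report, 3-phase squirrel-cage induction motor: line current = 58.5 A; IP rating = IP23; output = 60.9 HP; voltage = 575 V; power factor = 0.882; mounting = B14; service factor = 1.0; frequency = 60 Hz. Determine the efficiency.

88.4 %

P_out = 60.9 × 746 = 45431 W
P_in = √3·V_L·I_L·cosφ = 1.732 × 575 × 58.5 × 0.882 = 51385 W
η = P_out / P_in = 45431 / 51385 = 0.884 = 88.4%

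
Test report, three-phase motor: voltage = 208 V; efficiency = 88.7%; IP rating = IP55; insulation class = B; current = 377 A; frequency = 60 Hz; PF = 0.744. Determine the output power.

P_in = √3·V·I·cosφ = 1.732 × 208 × 377 × 0.744 = 101047 W
P_out = η·P_in = 0.887 × 101047 = 89629 W

89.6 kW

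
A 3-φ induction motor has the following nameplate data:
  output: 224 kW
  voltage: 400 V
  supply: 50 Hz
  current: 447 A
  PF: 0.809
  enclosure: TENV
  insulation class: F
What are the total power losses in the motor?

26500 W

P_in = √3·V·I·cosφ = 1.732×400×447×0.809 = 250532 W
P_out = 224000 W
Losses = P_in − P_out = 250532 − 224000 = 26532 W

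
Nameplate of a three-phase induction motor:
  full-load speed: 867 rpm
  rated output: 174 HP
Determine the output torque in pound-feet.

P_out = 174 × 746 = 129804 W
ω = 2π × 867/60 = 90.79 rad/s
τ = P_out/ω = 129804/90.79 = 1430 N·m
In lb·ft: 1430/1.356 = 1050 lb·ft

1050 lb·ft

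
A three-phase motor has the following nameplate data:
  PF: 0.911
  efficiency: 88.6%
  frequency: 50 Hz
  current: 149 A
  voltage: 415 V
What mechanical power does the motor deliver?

86.4 kW

P_in = √3·V·I·cosφ = 1.732 × 415 × 149 × 0.911 = 97566 W
P_out = η·P_in = 0.886 × 97566 = 86443 W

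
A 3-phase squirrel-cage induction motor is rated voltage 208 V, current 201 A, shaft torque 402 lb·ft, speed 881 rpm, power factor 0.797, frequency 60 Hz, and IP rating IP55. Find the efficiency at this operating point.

87.1 %

τ = 402 lb·ft × 1.356 = 545.1 N·m
ω = 2π × 881/60 = 92.26 rad/s; P_out = τω = 545.1 × 92.26 = 50291 W
P_in = √3·V_L·I_L·cosφ = 1.732 × 208 × 201 × 0.797 = 57712 W
η = P_out / P_in = 50291 / 57712 = 0.871 = 87.1%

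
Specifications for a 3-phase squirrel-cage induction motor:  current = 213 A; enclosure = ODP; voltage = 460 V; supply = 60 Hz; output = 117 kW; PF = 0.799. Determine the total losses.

P_in = √3·V·I·cosφ = 1.732×460×213×0.799 = 135591 W
P_out = 117000 W
Losses = P_in − P_out = 135591 − 117000 = 18591 W

18600 W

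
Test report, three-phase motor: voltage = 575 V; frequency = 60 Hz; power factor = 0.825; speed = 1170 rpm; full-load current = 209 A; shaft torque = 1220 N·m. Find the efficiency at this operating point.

ω = 2π × 1170/60 = 122.5 rad/s; P_out = τω = 1220 × 122.5 = 149450 W
P_in = √3·V_L·I_L·cosφ = 1.732 × 575 × 209 × 0.825 = 171718 W
η = P_out / P_in = 149450 / 171718 = 0.870 = 87.0%

87.0 %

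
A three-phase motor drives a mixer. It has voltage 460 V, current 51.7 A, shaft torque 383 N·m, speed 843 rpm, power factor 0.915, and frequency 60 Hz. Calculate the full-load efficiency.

ω = 2π × 843/60 = 88.28 rad/s; P_out = τω = 383 × 88.28 = 33811 W
P_in = √3·V_L·I_L·cosφ = 1.732 × 460 × 51.7 × 0.915 = 37689 W
η = P_out / P_in = 33811 / 37689 = 0.897 = 89.7%

89.7 %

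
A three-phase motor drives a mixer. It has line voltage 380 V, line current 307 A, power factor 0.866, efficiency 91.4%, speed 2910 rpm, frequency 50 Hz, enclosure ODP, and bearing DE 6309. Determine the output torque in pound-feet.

387 lb·ft

P_in = √3·V·I·cosφ = 1.732 × 380 × 307 × 0.866 = 174980 W
P_out = η·P_in = 0.914 × 174980 = 159932 W
n = 2910 rpm
ω = 2π×2910/60 = 304.7 rad/s
τ = P_out/ω = 159932/304.7 = 524.9 N·m
In lb·ft: 524.9/1.356 = 387 lb·ft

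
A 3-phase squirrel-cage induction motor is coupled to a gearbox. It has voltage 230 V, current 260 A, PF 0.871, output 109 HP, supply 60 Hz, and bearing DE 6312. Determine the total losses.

8900 W

P_in = √3·V·I·cosφ = 1.732×230×260×0.871 = 90213 W
P_out = 109×746 = 81314 W
Losses = P_in − P_out = 90213 − 81314 = 8899 W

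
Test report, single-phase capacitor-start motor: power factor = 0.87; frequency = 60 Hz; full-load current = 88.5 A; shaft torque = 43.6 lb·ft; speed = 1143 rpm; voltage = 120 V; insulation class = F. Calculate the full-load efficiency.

τ = 43.6 lb·ft × 1.356 = 59.12 N·m
ω = 2π × 1143/60 = 119.7 rad/s; P_out = τω = 59.12 × 119.7 = 7077 W
P_in = V·I·cosφ = 120 × 88.5 × 0.87 = 9239 W
η = P_out / P_in = 7077 / 9239 = 0.766 = 76.6%

76.6 %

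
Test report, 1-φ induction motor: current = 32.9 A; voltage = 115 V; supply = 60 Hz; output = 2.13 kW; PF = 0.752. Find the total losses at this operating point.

715 W

P_in = V·I·cosφ = 115×32.9×0.752 = 2845 W
P_out = 2130 W
Losses = P_in − P_out = 2845 − 2130 = 715 W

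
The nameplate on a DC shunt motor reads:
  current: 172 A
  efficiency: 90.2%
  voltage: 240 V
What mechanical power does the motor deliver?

37.2 kW

P_in = V·I = 240 × 172 = 41280 W
P_out = η·P_in = 0.902 × 41280 = 37235 W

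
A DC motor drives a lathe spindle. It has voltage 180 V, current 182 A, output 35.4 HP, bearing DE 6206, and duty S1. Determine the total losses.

P_in = V·I = 180×182 = 32760 W
P_out = 35.4×746 = 26408 W
Losses = P_in − P_out = 32760 − 26408 = 6352 W

6.35 kW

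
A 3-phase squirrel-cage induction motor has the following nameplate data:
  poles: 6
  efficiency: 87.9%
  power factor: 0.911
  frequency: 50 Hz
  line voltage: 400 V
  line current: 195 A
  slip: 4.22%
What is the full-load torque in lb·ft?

P_in = √3·V·I·cosφ = 1.732 × 400 × 195 × 0.911 = 123072 W
P_out = η·P_in = 0.879 × 123072 = 108180 W
n_s = 120×50/6 = 1000 rpm; n = 1000×(1−0.0422) = 958 rpm
ω = 2π×958/60 = 100.3 rad/s
τ = P_out/ω = 108180/100.3 = 1079 N·m
In lb·ft: 1079/1.356 = 796 lb·ft

796 lb·ft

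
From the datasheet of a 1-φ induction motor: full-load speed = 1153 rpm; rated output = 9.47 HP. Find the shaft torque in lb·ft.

43.2 lb·ft

P_out = 9.47 × 746 = 7065 W
ω = 2π × 1153/60 = 120.7 rad/s
τ = P_out/ω = 7065/120.7 = 58.53 N·m
In lb·ft: 58.53/1.356 = 43.2 lb·ft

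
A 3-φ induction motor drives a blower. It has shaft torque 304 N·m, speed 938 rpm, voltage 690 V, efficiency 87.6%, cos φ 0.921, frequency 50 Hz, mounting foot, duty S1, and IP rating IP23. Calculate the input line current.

ω = 2π×938/60 = 98.23 rad/s; P_out = τω = 304 × 98.23 = 29862 W
P_in = P_out / η = 29862 / 0.876 = 34089 W
I_L = P_in / (√3·V_L·cosφ) = 34089 / (1.732 × 690 × 0.921) = 31 A

31 A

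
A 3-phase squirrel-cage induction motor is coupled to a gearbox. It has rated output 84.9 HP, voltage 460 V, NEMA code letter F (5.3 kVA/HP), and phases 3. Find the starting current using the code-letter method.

S_LR = 5.3 × 84.9 = 449.97 kVA
I_LR = S_LR/(√3·V_L) = 449970/(1.732×460) = 565 A

565 A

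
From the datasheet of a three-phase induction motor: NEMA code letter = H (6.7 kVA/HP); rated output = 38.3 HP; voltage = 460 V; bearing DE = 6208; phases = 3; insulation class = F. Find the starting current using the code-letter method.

S_LR = 6.7 × 38.3 = 256.61 kVA
I_LR = S_LR/(√3·V_L) = 256610/(1.732×460) = 322 A

322 A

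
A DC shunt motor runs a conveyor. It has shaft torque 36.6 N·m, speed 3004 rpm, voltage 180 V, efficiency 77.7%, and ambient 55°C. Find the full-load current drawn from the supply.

ω = 2π×3004/60 = 314.6 rad/s; P_out = τω = 36.6 × 314.6 = 11514 W
P_in = P_out / η = 11514 / 0.777 = 14819 W
I = P_in / V = 14819 / 180 = 82.3 A

82.3 A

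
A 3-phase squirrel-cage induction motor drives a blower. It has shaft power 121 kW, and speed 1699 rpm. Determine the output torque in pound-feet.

ω = 2π × 1699/60 = 177.9 rad/s
τ = P/ω = 121000/177.9 = 680.2 N·m
In lb·ft: 680.2/1.356 = 502 lb·ft

502 lb·ft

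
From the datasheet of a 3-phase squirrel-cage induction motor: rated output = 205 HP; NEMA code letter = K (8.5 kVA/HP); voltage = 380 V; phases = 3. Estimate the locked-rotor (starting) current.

2650 A

S_LR = 8.5 × 205 = 1742.5 kVA
I_LR = S_LR/(√3·V_L) = 1742500/(1.732×380) = 2650 A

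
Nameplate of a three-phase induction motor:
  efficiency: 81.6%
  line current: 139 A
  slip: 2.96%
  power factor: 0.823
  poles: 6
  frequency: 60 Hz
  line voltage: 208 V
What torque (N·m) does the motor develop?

276 N·m

P_in = √3·V·I·cosφ = 1.732 × 208 × 139 × 0.823 = 41212 W
P_out = η·P_in = 0.816 × 41212 = 33629 W
n_s = 120×60/6 = 1200 rpm; n = 1200×(1−0.0296) = 1164 rpm
ω = 2π×1164/60 = 121.9 rad/s
τ = P_out/ω = 33629/121.9 = 276 N·m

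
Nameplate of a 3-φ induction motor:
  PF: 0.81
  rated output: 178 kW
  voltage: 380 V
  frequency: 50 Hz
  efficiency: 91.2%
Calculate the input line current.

366 A

P_out = 178 kW = 178000 W
P_in = P_out / η = 178000 / 0.912 = 195175 W
I_L = P_in / (√3·V_L·cosφ) = 195175 / (1.732 × 380 × 0.81) = 366 A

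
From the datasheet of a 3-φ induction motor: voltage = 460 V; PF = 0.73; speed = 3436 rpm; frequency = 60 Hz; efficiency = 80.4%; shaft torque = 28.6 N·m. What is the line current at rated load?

ω = 2π×3436/60 = 359.8 rad/s; P_out = τω = 28.6 × 359.8 = 10290 W
P_in = P_out / η = 10290 / 0.804 = 12799 W
I_L = P_in / (√3·V_L·cosφ) = 12799 / (1.732 × 460 × 0.73) = 22 A

22 A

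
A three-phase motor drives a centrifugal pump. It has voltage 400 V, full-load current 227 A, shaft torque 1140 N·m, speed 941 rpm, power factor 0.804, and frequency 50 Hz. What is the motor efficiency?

ω = 2π × 941/60 = 98.54 rad/s; P_out = τω = 1140 × 98.54 = 112336 W
P_in = √3·V_L·I_L·cosφ = 1.732 × 400 × 227 × 0.804 = 126442 W
η = P_out / P_in = 112336 / 126442 = 0.888 = 88.8%

88.8 %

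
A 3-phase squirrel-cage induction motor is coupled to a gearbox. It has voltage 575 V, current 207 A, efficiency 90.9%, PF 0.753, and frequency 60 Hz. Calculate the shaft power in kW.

P_in = √3·V·I·cosφ = 1.732 × 575 × 207 × 0.753 = 155232 W
P_out = η·P_in = 0.909 × 155232 = 141106 W

141 kW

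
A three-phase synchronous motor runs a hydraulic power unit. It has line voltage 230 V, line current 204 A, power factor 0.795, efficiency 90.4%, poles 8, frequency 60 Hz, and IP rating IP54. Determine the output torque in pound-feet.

P_in = √3·V·I·cosφ = 1.732 × 230 × 204 × 0.795 = 64606 W
P_out = η·P_in = 0.904 × 64606 = 58404 W
n = n_s = 120×60/8 = 900 rpm (synchronous)
ω = 2π×900/60 = 94.25 rad/s
τ = P_out/ω = 58404/94.25 = 619.7 N·m
In lb·ft: 619.7/1.356 = 457 lb·ft

457 lb·ft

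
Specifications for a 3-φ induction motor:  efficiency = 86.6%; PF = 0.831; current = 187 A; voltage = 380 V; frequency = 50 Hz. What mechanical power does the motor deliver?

P_in = √3·V·I·cosφ = 1.732 × 380 × 187 × 0.831 = 102276 W
P_out = η·P_in = 0.866 × 102276 = 88571 W

88.6 kW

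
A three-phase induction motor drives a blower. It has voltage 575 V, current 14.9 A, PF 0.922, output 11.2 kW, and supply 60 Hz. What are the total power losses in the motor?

2480 W

P_in = √3·V·I·cosφ = 1.732×575×14.9×0.922 = 13681 W
P_out = 11200 W
Losses = P_in − P_out = 13681 − 11200 = 2481 W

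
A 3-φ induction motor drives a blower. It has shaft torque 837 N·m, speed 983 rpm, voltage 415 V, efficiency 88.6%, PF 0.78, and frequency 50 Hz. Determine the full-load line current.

ω = 2π×983/60 = 102.9 rad/s; P_out = τω = 837 × 102.9 = 86127 W
P_in = P_out / η = 86127 / 0.886 = 97209 W
I_L = P_in / (√3·V_L·cosφ) = 97209 / (1.732 × 415 × 0.78) = 173 A

173 A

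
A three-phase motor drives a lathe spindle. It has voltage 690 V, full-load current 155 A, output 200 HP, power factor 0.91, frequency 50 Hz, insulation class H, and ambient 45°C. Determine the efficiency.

P_out = 200 × 746 = 149200 W
P_in = √3·V_L·I_L·cosφ = 1.732 × 690 × 155 × 0.91 = 168566 W
η = P_out / P_in = 149200 / 168566 = 0.885 = 88.5%

88.5 %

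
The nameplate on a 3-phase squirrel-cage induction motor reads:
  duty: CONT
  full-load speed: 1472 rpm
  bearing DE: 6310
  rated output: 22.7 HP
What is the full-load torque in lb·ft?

P_out = 22.7 × 746 = 16934 W
ω = 2π × 1472/60 = 154.1 rad/s
τ = P_out/ω = 16934/154.1 = 109.9 N·m
In lb·ft: 109.9/1.356 = 81 lb·ft

81 lb·ft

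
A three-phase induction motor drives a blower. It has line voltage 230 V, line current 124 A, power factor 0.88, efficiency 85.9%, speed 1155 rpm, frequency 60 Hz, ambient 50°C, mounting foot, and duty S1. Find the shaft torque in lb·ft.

P_in = √3·V·I·cosφ = 1.732 × 230 × 124 × 0.88 = 43469 W
P_out = η·P_in = 0.859 × 43469 = 37340 W
n = 1155 rpm
ω = 2π×1155/60 = 121 rad/s
τ = P_out/ω = 37340/121 = 308.6 N·m
In lb·ft: 308.6/1.356 = 228 lb·ft

228 lb·ft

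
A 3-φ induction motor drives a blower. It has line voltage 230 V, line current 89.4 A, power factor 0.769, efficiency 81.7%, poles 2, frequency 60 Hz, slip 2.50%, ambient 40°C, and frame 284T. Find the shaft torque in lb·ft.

44.9 lb·ft

P_in = √3·V·I·cosφ = 1.732 × 230 × 89.4 × 0.769 = 27387 W
P_out = η·P_in = 0.817 × 27387 = 22375 W
n_s = 120×60/2 = 3600 rpm; n = 3600×(1−0.025) = 3510 rpm
ω = 2π×3510/60 = 367.6 rad/s
τ = P_out/ω = 22375/367.6 = 60.87 N·m
In lb·ft: 60.87/1.356 = 44.9 lb·ft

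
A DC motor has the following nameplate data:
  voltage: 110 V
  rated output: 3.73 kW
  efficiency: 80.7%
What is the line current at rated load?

42 A

P_out = 3.73 kW = 3730 W
P_in = P_out / η = 3730 / 0.807 = 4622 W
I = P_in / V = 4622 / 110 = 42 A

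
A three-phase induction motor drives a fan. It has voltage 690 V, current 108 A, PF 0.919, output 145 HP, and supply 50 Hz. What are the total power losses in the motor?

P_in = √3·V·I·cosφ = 1.732×690×108×0.919 = 118614 W
P_out = 145×746 = 108170 W
Losses = P_in − P_out = 118614 − 108170 = 10444 W

10.4 kW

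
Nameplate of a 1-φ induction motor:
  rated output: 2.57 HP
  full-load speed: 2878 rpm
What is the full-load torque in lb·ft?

P_out = 2.57 × 746 = 1917 W
ω = 2π × 2878/60 = 301.4 rad/s
τ = P_out/ω = 1917/301.4 = 6.36 N·m
In lb·ft: 6.36/1.356 = 4.69 lb·ft

4.69 lb·ft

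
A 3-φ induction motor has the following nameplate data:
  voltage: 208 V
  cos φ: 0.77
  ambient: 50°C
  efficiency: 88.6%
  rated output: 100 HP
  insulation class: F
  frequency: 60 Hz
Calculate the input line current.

304 A

P_out = 100 × 746 = 74600 W
P_in = P_out / η = 74600 / 0.886 = 84199 W
I_L = P_in / (√3·V_L·cosφ) = 84199 / (1.732 × 208 × 0.77) = 304 A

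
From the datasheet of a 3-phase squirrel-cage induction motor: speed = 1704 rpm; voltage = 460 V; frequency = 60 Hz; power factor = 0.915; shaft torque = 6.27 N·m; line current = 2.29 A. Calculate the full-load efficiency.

ω = 2π × 1704/60 = 178.4 rad/s; P_out = τω = 6.27 × 178.4 = 1119 W
P_in = √3·V_L·I_L·cosφ = 1.732 × 460 × 2.29 × 0.915 = 1669 W
η = P_out / P_in = 1119 / 1669 = 0.670 = 67.0%

67.0 %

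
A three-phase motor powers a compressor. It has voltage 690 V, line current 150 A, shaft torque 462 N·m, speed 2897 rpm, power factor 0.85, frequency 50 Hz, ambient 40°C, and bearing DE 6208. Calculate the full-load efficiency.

92.0 %

ω = 2π × 2897/60 = 303.4 rad/s; P_out = τω = 462 × 303.4 = 140171 W
P_in = √3·V_L·I_L·cosφ = 1.732 × 690 × 150 × 0.85 = 152373 W
η = P_out / P_in = 140171 / 152373 = 0.920 = 92.0%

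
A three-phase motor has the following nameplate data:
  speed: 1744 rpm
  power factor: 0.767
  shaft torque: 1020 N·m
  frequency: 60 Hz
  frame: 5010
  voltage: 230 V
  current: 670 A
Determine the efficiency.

91.0 %

ω = 2π × 1744/60 = 182.6 rad/s; P_out = τω = 1020 × 182.6 = 186252 W
P_in = √3·V_L·I_L·cosφ = 1.732 × 230 × 670 × 0.767 = 204713 W
η = P_out / P_in = 186252 / 204713 = 0.910 = 91.0%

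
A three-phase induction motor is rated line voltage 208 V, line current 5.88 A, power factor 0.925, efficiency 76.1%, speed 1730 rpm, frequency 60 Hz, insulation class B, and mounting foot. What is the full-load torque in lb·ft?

P_in = √3·V·I·cosφ = 1.732 × 208 × 5.88 × 0.925 = 1959 W
P_out = η·P_in = 0.761 × 1959 = 1491 W
n = 1730 rpm
ω = 2π×1730/60 = 181.2 rad/s
τ = P_out/ω = 1491/181.2 = 8.228 N·m
In lb·ft: 8.228/1.356 = 6.07 lb·ft

6.07 lb·ft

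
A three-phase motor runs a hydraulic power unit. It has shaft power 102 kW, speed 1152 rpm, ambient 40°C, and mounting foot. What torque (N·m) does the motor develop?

ω = 2π × 1152/60 = 120.6 rad/s
τ = P/ω = 102000/120.6 = 846 N·m

846 N·m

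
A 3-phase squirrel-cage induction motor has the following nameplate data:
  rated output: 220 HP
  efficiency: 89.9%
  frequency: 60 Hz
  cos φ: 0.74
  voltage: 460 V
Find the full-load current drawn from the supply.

P_out = 220 × 746 = 164120 W
P_in = P_out / η = 164120 / 0.899 = 182558 W
I_L = P_in / (√3·V_L·cosφ) = 182558 / (1.732 × 460 × 0.74) = 310 A

310 A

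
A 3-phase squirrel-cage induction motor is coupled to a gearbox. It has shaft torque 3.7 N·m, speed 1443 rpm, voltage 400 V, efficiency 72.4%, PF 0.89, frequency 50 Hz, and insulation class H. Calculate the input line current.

1.25 A

ω = 2π×1443/60 = 151.1 rad/s; P_out = τω = 3.7 × 151.1 = 559 W
P_in = P_out / η = 559 / 0.724 = 772 W
I_L = P_in / (√3·V_L·cosφ) = 772 / (1.732 × 400 × 0.89) = 1.25 A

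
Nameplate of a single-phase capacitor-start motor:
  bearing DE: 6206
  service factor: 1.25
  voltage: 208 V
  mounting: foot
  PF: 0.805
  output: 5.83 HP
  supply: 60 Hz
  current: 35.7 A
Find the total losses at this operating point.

P_in = V·I·cosφ = 208×35.7×0.805 = 5978 W
P_out = 5.83×746 = 4349 W
Losses = P_in − P_out = 5978 − 4349 = 1629 W

1630 W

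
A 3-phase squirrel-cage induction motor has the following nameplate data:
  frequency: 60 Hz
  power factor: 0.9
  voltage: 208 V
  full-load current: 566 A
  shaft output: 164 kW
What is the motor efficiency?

P_out = 164 kW = 164000 W
P_in = √3·V_L·I_L·cosφ = 1.732 × 208 × 566 × 0.9 = 183514 W
η = P_out / P_in = 164000 / 183514 = 0.894 = 89.4%

89.4 %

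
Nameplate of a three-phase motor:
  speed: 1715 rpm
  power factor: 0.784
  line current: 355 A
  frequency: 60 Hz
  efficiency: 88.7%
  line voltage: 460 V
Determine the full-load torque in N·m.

P_in = √3·V·I·cosφ = 1.732 × 460 × 355 × 0.784 = 221743 W
P_out = η·P_in = 0.887 × 221743 = 196686 W
n = 1715 rpm
ω = 2π×1715/60 = 179.6 rad/s
τ = P_out/ω = 196686/179.6 = 1100 N·m

1100 N·m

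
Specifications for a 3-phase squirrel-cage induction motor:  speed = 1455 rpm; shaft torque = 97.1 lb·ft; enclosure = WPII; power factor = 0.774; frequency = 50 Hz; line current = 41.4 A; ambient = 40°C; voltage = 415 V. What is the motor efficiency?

τ = 97.1 lb·ft × 1.356 = 131.7 N·m
ω = 2π × 1455/60 = 152.4 rad/s; P_out = τω = 131.7 × 152.4 = 20071 W
P_in = √3·V_L·I_L·cosφ = 1.732 × 415 × 41.4 × 0.774 = 23032 W
η = P_out / P_in = 20071 / 23032 = 0.871 = 87.1%

87.1 %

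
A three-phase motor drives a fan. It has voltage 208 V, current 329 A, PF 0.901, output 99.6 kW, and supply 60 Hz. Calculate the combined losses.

P_in = √3·V·I·cosφ = 1.732×208×329×0.901 = 106790 W
P_out = 99600 W
Losses = P_in − P_out = 106790 − 99600 = 7190 W

7190 W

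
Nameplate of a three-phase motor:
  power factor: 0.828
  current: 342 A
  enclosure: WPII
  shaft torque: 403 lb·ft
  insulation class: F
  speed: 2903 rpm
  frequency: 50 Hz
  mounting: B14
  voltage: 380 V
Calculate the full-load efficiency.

89.1 %

τ = 403 lb·ft × 1.356 = 546.5 N·m
ω = 2π × 2903/60 = 304 rad/s; P_out = τω = 546.5 × 304 = 166136 W
P_in = √3·V_L·I_L·cosφ = 1.732 × 380 × 342 × 0.828 = 186375 W
η = P_out / P_in = 166136 / 186375 = 0.891 = 89.1%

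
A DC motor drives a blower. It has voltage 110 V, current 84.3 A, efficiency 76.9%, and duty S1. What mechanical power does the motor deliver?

P_in = V·I = 110 × 84.3 = 9273 W
P_out = η·P_in = 0.769 × 9273 = 7131 W

7.13 kW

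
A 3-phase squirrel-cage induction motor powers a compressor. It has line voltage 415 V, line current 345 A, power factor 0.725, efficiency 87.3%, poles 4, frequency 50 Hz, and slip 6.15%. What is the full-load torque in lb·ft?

P_in = √3·V·I·cosφ = 1.732 × 415 × 345 × 0.725 = 179785 W
P_out = η·P_in = 0.873 × 179785 = 156952 W
n_s = 120×50/4 = 1500 rpm; n = 1500×(1−0.0615) = 1408 rpm
ω = 2π×1408/60 = 147.4 rad/s
τ = P_out/ω = 156952/147.4 = 1065 N·m
In lb·ft: 1065/1.356 = 785 lb·ft

785 lb·ft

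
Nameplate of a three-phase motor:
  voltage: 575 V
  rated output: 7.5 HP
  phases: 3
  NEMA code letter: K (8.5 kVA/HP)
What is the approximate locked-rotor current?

S_LR = 8.5 × 7.5 = 63.75 kVA
I_LR = S_LR/(√3·V_L) = 63750/(1.732×575) = 64 A

64 A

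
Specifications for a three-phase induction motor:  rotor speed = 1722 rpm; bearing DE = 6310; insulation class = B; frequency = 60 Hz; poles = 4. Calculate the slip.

4.33 %

n_s = 120f/p = 120×60/4 = 1800 rpm
s = (n_s − n)/n_s = (1800 − 1722)/1800 = 0.0433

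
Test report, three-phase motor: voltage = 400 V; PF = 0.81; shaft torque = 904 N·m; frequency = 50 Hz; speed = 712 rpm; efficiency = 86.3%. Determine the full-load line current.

ω = 2π×712/60 = 74.56 rad/s; P_out = τω = 904 × 74.56 = 67402 W
P_in = P_out / η = 67402 / 0.863 = 78102 W
I_L = P_in / (√3·V_L·cosφ) = 78102 / (1.732 × 400 × 0.81) = 139 A

139 A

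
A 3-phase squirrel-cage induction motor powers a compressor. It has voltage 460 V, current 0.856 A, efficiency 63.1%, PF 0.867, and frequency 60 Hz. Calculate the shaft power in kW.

P_in = √3·V·I·cosφ = 1.732 × 460 × 0.856 × 0.867 = 591 W
P_out = η·P_in = 0.631 × 591 = 373 W

0.373 kW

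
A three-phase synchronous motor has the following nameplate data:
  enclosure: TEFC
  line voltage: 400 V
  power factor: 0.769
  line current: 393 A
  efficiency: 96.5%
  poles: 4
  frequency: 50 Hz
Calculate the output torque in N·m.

1290 N·m

P_in = √3·V·I·cosφ = 1.732 × 400 × 393 × 0.769 = 209376 W
P_out = η·P_in = 0.965 × 209376 = 202048 W
n = n_s = 120×50/4 = 1500 rpm (synchronous)
ω = 2π×1500/60 = 157.1 rad/s
τ = P_out/ω = 202048/157.1 = 1290 N·m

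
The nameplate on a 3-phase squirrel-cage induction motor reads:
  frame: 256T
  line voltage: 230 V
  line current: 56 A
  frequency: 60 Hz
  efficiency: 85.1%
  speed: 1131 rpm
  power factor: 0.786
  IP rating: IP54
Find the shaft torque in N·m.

P_in = √3·V·I·cosφ = 1.732 × 230 × 56 × 0.786 = 17534 W
P_out = η·P_in = 0.851 × 17534 = 14921 W
n = 1131 rpm
ω = 2π×1131/60 = 118.4 rad/s
τ = P_out/ω = 14921/118.4 = 126 N·m

126 N·m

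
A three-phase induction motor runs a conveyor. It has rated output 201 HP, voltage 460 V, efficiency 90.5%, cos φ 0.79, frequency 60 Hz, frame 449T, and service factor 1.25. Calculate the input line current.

263 A

P_out = 201 × 746 = 149946 W
P_in = P_out / η = 149946 / 0.905 = 165686 W
I_L = P_in / (√3·V_L·cosφ) = 165686 / (1.732 × 460 × 0.79) = 263 A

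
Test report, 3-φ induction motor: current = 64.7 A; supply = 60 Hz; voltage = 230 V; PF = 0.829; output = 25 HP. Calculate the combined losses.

P_in = √3·V·I·cosφ = 1.732×230×64.7×0.829 = 21367 W
P_out = 25×746 = 18650 W
Losses = P_in − P_out = 21367 − 18650 = 2717 W

2720 W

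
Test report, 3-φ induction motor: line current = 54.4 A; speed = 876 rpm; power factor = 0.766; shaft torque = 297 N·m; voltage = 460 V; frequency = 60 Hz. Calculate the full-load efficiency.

ω = 2π × 876/60 = 91.73 rad/s; P_out = τω = 297 × 91.73 = 27244 W
P_in = √3·V_L·I_L·cosφ = 1.732 × 460 × 54.4 × 0.766 = 33200 W
η = P_out / P_in = 27244 / 33200 = 0.821 = 82.1%

82.1 %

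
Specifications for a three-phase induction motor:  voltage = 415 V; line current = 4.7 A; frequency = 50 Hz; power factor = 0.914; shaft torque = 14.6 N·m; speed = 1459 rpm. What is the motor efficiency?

ω = 2π × 1459/60 = 152.8 rad/s; P_out = τω = 14.6 × 152.8 = 2231 W
P_in = √3·V_L·I_L·cosφ = 1.732 × 415 × 4.7 × 0.914 = 3088 W
η = P_out / P_in = 2231 / 3088 = 0.722 = 72.2%

72.2 %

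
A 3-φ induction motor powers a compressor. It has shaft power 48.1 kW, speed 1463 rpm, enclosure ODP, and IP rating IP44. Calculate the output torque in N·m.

314 N·m

ω = 2π × 1463/60 = 153.2 rad/s
τ = P/ω = 48100/153.2 = 314 N·m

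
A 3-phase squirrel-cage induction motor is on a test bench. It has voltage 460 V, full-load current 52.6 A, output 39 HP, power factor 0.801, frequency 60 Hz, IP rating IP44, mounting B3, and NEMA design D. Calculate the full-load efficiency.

86.7 %

P_out = 39 × 746 = 29094 W
P_in = √3·V_L·I_L·cosφ = 1.732 × 460 × 52.6 × 0.801 = 33568 W
η = P_out / P_in = 29094 / 33568 = 0.867 = 86.7%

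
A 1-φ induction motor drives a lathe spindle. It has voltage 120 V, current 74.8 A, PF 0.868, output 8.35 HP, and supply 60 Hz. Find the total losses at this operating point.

1.56 kW

P_in = V·I·cosφ = 120×74.8×0.868 = 7791 W
P_out = 8.35×746 = 6229 W
Losses = P_in − P_out = 7791 − 6229 = 1562 W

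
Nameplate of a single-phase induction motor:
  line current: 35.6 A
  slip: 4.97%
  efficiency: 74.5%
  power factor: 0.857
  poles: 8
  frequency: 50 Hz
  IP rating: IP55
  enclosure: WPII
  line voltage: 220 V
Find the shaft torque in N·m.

P_in = V·I·cosφ = 220 × 35.6 × 0.857 = 6712 W
P_out = η·P_in = 0.745 × 6712 = 5000 W
n_s = 120×50/8 = 750 rpm; n = 750×(1−0.0497) = 713 rpm
ω = 2π×713/60 = 74.67 rad/s
τ = P_out/ω = 5000/74.67 = 67 N·m

67 N·m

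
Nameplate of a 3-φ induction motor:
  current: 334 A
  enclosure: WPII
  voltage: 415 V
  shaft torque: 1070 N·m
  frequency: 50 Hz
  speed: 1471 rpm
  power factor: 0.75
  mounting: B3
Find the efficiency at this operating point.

ω = 2π × 1471/60 = 154 rad/s; P_out = τω = 1070 × 154 = 164780 W
P_in = √3·V_L·I_L·cosφ = 1.732 × 415 × 334 × 0.75 = 180054 W
η = P_out / P_in = 164780 / 180054 = 0.915 = 91.5%

91.5 %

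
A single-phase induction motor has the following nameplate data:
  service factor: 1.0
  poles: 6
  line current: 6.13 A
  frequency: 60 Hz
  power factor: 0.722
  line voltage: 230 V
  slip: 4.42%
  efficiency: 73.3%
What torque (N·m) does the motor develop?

6.21 N·m

P_in = V·I·cosφ = 230 × 6.13 × 0.722 = 1018 W
P_out = η·P_in = 0.733 × 1018 = 746 W
n_s = 120×60/6 = 1200 rpm; n = 1200×(1−0.0442) = 1147 rpm
ω = 2π×1147/60 = 120.1 rad/s
τ = P_out/ω = 746/120.1 = 6.21 N·m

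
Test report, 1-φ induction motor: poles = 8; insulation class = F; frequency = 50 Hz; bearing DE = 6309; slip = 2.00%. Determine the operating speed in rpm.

n_s = 120f/p = 120×50/8 = 750 rpm
n = n_s(1 − s) = 750 × (1 − 0.02) = 735 rpm

735 rpm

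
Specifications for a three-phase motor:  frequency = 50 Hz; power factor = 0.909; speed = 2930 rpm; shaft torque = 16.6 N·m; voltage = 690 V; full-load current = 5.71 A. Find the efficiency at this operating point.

82.1 %

ω = 2π × 2930/60 = 306.8 rad/s; P_out = τω = 16.6 × 306.8 = 5093 W
P_in = √3·V_L·I_L·cosφ = 1.732 × 690 × 5.71 × 0.909 = 6203 W
η = P_out / P_in = 5093 / 6203 = 0.821 = 82.1%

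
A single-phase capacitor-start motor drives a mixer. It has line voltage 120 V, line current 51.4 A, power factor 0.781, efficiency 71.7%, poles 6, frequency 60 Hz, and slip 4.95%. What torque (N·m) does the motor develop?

P_in = V·I·cosφ = 120 × 51.4 × 0.781 = 4817 W
P_out = η·P_in = 0.717 × 4817 = 3454 W
n_s = 120×60/6 = 1200 rpm; n = 1200×(1−0.0495) = 1141 rpm
ω = 2π×1141/60 = 119.5 rad/s
τ = P_out/ω = 3454/119.5 = 28.9 N·m

28.9 N·m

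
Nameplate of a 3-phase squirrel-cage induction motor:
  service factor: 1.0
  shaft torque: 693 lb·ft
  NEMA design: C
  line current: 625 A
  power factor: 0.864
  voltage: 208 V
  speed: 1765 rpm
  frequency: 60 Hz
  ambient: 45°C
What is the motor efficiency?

89.3 %

τ = 693 lb·ft × 1.356 = 939.7 N·m
ω = 2π × 1765/60 = 184.8 rad/s; P_out = τω = 939.7 × 184.8 = 173657 W
P_in = √3·V_L·I_L·cosφ = 1.732 × 208 × 625 × 0.864 = 194538 W
η = P_out / P_in = 173657 / 194538 = 0.893 = 89.3%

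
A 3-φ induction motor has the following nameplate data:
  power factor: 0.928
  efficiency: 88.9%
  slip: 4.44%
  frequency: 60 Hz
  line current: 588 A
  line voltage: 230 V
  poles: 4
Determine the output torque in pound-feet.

791 lb·ft

P_in = √3·V·I·cosφ = 1.732 × 230 × 588 × 0.928 = 217371 W
P_out = η·P_in = 0.889 × 217371 = 193243 W
n_s = 120×60/4 = 1800 rpm; n = 1800×(1−0.0444) = 1720 rpm
ω = 2π×1720/60 = 180.1 rad/s
τ = P_out/ω = 193243/180.1 = 1073 N·m
In lb·ft: 1073/1.356 = 791 lb·ft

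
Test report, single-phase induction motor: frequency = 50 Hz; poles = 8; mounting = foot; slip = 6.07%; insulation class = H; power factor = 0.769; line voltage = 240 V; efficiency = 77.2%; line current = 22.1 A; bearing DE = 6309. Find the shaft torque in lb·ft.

P_in = V·I·cosφ = 240 × 22.1 × 0.769 = 4079 W
P_out = η·P_in = 0.772 × 4079 = 3149 W
n_s = 120×50/8 = 750 rpm; n = 750×(1−0.0607) = 704 rpm
ω = 2π×704/60 = 73.72 rad/s
τ = P_out/ω = 3149/73.72 = 42.72 N·m
In lb·ft: 42.72/1.356 = 31.5 lb·ft

31.5 lb·ft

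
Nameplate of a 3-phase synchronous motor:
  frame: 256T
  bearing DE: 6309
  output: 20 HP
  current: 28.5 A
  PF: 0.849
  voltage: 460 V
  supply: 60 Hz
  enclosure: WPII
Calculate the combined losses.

4360 W

P_in = √3·V·I·cosφ = 1.732×460×28.5×0.849 = 19278 W
P_out = 20×746 = 14920 W
Losses = P_in − P_out = 19278 − 14920 = 4358 W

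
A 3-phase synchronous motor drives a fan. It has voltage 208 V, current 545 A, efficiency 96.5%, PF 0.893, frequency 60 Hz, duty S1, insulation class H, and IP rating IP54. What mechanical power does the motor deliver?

169 kW

P_in = √3·V·I·cosφ = 1.732 × 208 × 545 × 0.893 = 175331 W
P_out = η·P_in = 0.965 × 175331 = 169194 W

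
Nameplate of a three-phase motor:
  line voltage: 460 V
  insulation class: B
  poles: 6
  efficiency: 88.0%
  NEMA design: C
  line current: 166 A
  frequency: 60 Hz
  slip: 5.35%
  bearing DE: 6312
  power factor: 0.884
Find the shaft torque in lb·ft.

638 lb·ft

P_in = √3·V·I·cosφ = 1.732 × 460 × 166 × 0.884 = 116914 W
P_out = η·P_in = 0.88 × 116914 = 102884 W
n_s = 120×60/6 = 1200 rpm; n = 1200×(1−0.0535) = 1136 rpm
ω = 2π×1136/60 = 119 rad/s
τ = P_out/ω = 102884/119 = 864.6 N·m
In lb·ft: 864.6/1.356 = 638 lb·ft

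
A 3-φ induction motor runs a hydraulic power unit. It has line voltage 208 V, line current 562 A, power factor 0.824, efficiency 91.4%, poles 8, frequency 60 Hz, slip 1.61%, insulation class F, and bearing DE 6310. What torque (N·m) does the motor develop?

1640 N·m

P_in = √3·V·I·cosφ = 1.732 × 208 × 562 × 0.824 = 166830 W
P_out = η·P_in = 0.914 × 166830 = 152483 W
n_s = 120×60/8 = 900 rpm; n = 900×(1−0.0161) = 886 rpm
ω = 2π×886/60 = 92.78 rad/s
τ = P_out/ω = 152483/92.78 = 1640 N·m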